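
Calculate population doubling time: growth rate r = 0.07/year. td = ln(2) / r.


td = ln(2) / 0.07 = 0.693147 / 0.07 = 9.90210 ≈ 9.9 years

9.9 years


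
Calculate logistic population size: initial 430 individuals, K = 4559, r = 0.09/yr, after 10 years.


(K - N0)/N0 = (4559 - 430)/430 = 4129/430 = 9.60233
r*t = 0.09 * 10 = 0.9; exp(-0.9) = 0.406570
9.60233 * 0.406570 = 3.90402
1 + 3.90402 = 4.90402
N = 4559 / 4.90402 = 929.645 ≈ 930

930


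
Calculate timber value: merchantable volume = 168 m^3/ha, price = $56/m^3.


Value = 168 * 56 = $9408/ha

$9408/ha


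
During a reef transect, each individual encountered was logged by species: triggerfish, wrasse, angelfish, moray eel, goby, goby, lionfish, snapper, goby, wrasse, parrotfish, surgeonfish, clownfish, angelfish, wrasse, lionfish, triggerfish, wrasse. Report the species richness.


Total individuals logged = 18
Distinct species (count of individuals): triggerfish (2), wrasse (4), angelfish (2), moray eel (1), goby (3), lionfish (2), snapper (1), parrotfish (1), surgeonfish (1), clownfish (1)
Species richness = number of distinct species = 10

10


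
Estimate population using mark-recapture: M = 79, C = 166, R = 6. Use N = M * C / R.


N = M * C / R = 79 * 166 / 6 = 13114 / 6 = 2185.67 ≈ 2186

2186 individuals


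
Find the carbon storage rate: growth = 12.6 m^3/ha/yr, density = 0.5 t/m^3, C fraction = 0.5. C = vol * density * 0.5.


C = 12.6 * 0.5 * 0.5 = 3.15 t C/ha/yr

3.15 t C/ha/yr


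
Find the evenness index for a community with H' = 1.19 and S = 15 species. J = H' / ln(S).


ln(15) = 2.70805
J = H' / ln(S) = 1.19 / 2.70805 = 0.439431 ≈ 0.4394

0.4394


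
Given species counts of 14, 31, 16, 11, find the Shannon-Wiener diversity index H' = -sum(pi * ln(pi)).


Total N = 14 + 31 + 16 + 11 = 72
Per-species terms:
  p = 14/72 = 0.194444; ln(p) = -1.637611; p*ln(p) = 0.194444 * (-1.637611) = -0.318424
  p = 31/72 = 0.430556; ln(p) = -0.842678; p*ln(p) = 0.430556 * (-0.842678) = -0.362820
  p = 16/72 = 0.222222; ln(p) = -1.504078; p*ln(p) = 0.222222 * (-1.504078) = -0.334239
  p = 11/72 = 0.152778; ln(p) = -1.878769; p*ln(p) = 0.152778 * (-1.878769) = -0.287035
sum(p*ln(p)) = (-0.318424) + (-0.362820) + (-0.334239) + (-0.287035) = -1.302518
H' = -(-1.302518) = 1.302518 ≈ 1.3025

1.3025


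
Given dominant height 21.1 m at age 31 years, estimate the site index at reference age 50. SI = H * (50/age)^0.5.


50/31 = 1.61290
(1.61290)^0.5 = 1.27000
SI = 21.1 * 1.27000 = 26.7970 ≈ 26.8 m

26.8 m


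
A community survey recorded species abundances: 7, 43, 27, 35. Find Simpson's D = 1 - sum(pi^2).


Total N = 7 + 43 + 27 + 35 = 112
Per-species terms:
  p = 7/112 = 0.062500; p^2 = 0.062500^2 = 0.003906
  p = 43/112 = 0.383929; p^2 = 0.383929^2 = 0.147401
  p = 27/112 = 0.241071; p^2 = 0.241071^2 = 0.058115
  p = 35/112 = 0.312500; p^2 = 0.312500^2 = 0.097656
sum(p^2) = 0.003906 + 0.147401 + 0.058115 + 0.097656 = 0.307078
D = 1 - 0.307078 = 0.692922 ≈ 0.6929

0.6929


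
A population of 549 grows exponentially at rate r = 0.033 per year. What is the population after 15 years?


r*t = 0.033 * 15 = 0.495
exp(0.495) = 1.64050
N = 549 * 1.64050 = 900.635 ≈ 901

901


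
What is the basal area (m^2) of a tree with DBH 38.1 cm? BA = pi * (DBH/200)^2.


D/200 = 38.1/200 = 0.1905 m
(D/200)^2 = 0.1905^2 = 0.03629025
BA = 3.141593 * 0.03629025 = 0.114009 ≈ 0.1140 m^2

0.1140 m^2


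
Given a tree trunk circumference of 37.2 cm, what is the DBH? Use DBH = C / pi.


DBH = C / pi = 37.2 / 3.141593 = 11.8411 ≈ 11.84 cm

11.84 cm


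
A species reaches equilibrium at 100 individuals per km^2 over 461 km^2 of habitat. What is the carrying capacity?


K = 100 * 461 = 46100 individuals

46100 individuals


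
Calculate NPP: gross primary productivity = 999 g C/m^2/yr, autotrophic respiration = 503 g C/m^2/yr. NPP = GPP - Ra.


NPP = GPP - Ra = 999 - 503 = 496 g C/m^2/yr

496 g C/m^2/yr


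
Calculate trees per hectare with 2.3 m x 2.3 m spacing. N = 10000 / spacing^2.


N = 10000 / 2.3^2 = 10000 / 5.29 = 1890.36 ≈ 1890 trees/ha

1890 trees/ha


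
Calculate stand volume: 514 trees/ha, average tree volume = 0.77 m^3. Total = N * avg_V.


V_stand = 514 * 0.77 = 395.78 ≈ 395.8 m^3/ha

395.8 m^3/ha


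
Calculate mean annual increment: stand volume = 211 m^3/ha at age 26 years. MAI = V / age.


MAI = 211 / 26 = 8.1154 ≈ 8.12 m^3/ha/yr

8.12 m^3/ha/yr


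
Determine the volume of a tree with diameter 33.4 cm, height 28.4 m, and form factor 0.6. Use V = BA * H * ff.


(D/200)^2 = (33.4/200)^2 = 0.167^2 = 0.027889
BA = 3.141593 * 0.027889 = 0.0876159 m^2
V = 0.0876159 * 28.4 * 0.6 = 1.49297 ≈ 1.493 m^3

1.493 m^3


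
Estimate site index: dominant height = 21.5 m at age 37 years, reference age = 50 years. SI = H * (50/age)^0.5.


50/37 = 1.35135
(1.35135)^0.5 = 1.16248
SI = 21.5 * 1.16248 = 24.9933 ≈ 25.0 m

25.0 m


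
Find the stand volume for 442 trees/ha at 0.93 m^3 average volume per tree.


V_stand = 442 * 0.93 = 411.06 ≈ 411.1 m^3/ha

411.1 m^3/ha


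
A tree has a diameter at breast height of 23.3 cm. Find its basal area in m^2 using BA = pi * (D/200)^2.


D/200 = 23.3/200 = 0.1165 m
(D/200)^2 = 0.1165^2 = 0.01357225
BA = 3.141593 * 0.01357225 = 0.0426385 ≈ 0.0426 m^2

0.0426 m^2


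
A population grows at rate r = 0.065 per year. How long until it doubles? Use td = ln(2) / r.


td = ln(2) / 0.065 = 0.693147 / 0.065 = 10.6638 ≈ 10.7 years

10.7 years


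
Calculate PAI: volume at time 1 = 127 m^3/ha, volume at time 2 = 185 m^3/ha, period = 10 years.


PAI = (V2 - V1) / period = (185 - 127) / 10 = 58 / 10 = 5.80 m^3/ha/yr

5.80 m^3/ha/yr


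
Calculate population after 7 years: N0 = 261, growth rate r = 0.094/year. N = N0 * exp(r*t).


r*t = 0.094 * 7 = 0.658
exp(0.658) = 1.93093
N = 261 * 1.93093 = 503.973 ≈ 504

504


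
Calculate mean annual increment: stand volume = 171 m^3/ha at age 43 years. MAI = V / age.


MAI = 171 / 43 = 3.9767 ≈ 3.98 m^3/ha/yr

3.98 m^3/ha/yr


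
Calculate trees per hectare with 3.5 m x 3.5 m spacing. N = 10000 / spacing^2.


N = 10000 / 3.5^2 = 10000 / 12.25 = 816.327 ≈ 816 trees/ha

816 trees/ha


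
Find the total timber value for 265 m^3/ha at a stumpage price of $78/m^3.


Value = 265 * 78 = $20670/ha

$20670/ha


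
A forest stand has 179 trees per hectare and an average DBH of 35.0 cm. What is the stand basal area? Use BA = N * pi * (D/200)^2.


(D/200)^2 = (35.0/200)^2 = 0.175^2 = 0.030625
Individual BA = 3.141593 * 0.030625 = 0.0962113 m^2
Stand BA = 179 * 0.0962113 = 17.2218 ≈ 17.22 m^2/ha

17.22 m^2/ha


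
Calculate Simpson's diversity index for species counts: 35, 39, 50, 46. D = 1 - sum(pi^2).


Total N = 35 + 39 + 50 + 46 = 170
Per-species terms:
  p = 35/170 = 0.205882; p^2 = 0.205882^2 = 0.042387
  p = 39/170 = 0.229412; p^2 = 0.229412^2 = 0.052630
  p = 50/170 = 0.294118; p^2 = 0.294118^2 = 0.086505
  p = 46/170 = 0.270588; p^2 = 0.270588^2 = 0.073218
sum(p^2) = 0.042387 + 0.052630 + 0.086505 + 0.073218 = 0.254740
D = 1 - 0.254740 = 0.745260 ≈ 0.7453

0.7453


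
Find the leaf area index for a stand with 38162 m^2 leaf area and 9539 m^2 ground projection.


LAI = 38162 / 9539 = 4.0006 ≈ 4.00

4.00


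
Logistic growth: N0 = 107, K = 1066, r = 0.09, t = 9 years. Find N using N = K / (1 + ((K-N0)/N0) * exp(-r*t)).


(K - N0)/N0 = (1066 - 107)/107 = 959/107 = 8.96262
r*t = 0.09 * 9 = 0.81; exp(-0.81) = 0.444858
8.96262 * 0.444858 = 3.98709
1 + 3.98709 = 4.98709
N = 1066 / 4.98709 = 213.752 ≈ 214

214


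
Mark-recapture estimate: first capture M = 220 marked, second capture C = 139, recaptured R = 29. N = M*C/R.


N = M * C / R = 220 * 139 / 29 = 30580 / 29 = 1054.48 ≈ 1054

1054 individuals


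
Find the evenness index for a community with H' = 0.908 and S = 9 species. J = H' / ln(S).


ln(9) = 2.19722
J = H' / ln(S) = 0.908 / 2.19722 = 0.413249 ≈ 0.4132

0.4132


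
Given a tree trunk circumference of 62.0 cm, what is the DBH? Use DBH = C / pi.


DBH = C / pi = 62.0 / 3.141593 = 19.7352 ≈ 19.74 cm

19.74 cm


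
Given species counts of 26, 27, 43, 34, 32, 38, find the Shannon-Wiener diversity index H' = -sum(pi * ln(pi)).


Total N = 26 + 27 + 43 + 34 + 32 + 38 = 200
Per-species terms:
  p = 26/200 = 0.130000; ln(p) = -2.040221; p*ln(p) = 0.130000 * (-2.040221) = -0.265229
  p = 27/200 = 0.135000; ln(p) = -2.002481; p*ln(p) = 0.135000 * (-2.002481) = -0.270335
  p = 43/200 = 0.215000; ln(p) = -1.537117; p*ln(p) = 0.215000 * (-1.537117) = -0.330480
  p = 34/200 = 0.170000; ln(p) = -1.771957; p*ln(p) = 0.170000 * (-1.771957) = -0.301233
  p = 32/200 = 0.160000; ln(p) = -1.832581; p*ln(p) = 0.160000 * (-1.832581) = -0.293213
  p = 38/200 = 0.190000; ln(p) = -1.660731; p*ln(p) = 0.190000 * (-1.660731) = -0.315539
sum(p*ln(p)) = (-0.265229) + (-0.270335) + (-0.330480) + (-0.301233) + (-0.293213) + (-0.315539) = -1.776029
H' = -(-1.776029) = 1.776029 ≈ 1.7760

1.7760


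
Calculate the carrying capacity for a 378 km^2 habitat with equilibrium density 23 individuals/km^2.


K = 23 * 378 = 8694 individuals

8694 individuals


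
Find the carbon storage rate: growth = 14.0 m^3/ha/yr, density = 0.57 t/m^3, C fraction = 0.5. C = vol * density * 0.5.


C = 14.0 * 0.57 * 0.5 = 3.99 t C/ha/yr

3.99 t C/ha/yr


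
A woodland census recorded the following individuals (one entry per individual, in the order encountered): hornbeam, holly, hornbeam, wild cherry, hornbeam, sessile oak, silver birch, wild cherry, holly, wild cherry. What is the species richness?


Total individuals logged = 10
Distinct species (count of individuals): hornbeam (3), holly (2), wild cherry (3), sessile oak (1), silver birch (1)
Species richness = number of distinct species = 5

5


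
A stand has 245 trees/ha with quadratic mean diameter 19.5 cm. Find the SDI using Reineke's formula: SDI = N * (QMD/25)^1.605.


QMD/25 = 19.5/25 = 0.78
(0.78)^1.605 = exp(1.605 * ln(0.78)) = exp(1.605 * (-0.248461)) = exp(-0.398780) = 0.671138
SDI = 245 * 0.671138 = 164.429 ≈ 164

164


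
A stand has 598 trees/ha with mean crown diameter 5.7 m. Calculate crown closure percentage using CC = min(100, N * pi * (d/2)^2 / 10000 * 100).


(d/2)^2 = (5.7/2)^2 = 2.85^2 = 8.1225
Crown area = 3.141593 * 8.1225 = 25.5176 m^2
N * area / 10000 * 100 = 598 * 25.5176 / 10000 * 100 = 152.595
CC = min(100, 152.595) = 100%

100%


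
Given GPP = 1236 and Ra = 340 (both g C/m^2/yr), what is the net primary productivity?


NPP = GPP - Ra = 1236 - 340 = 896 g C/m^2/yr

896 g C/m^2/yr


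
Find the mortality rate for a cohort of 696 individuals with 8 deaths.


Mortality rate = 8 / 696 = 0.011494 ≈ 0.0115

0.0115


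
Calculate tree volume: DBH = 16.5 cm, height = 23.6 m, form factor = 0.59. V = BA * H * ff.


(D/200)^2 = (16.5/200)^2 = 0.0825^2 = 0.00680625
BA = 3.141593 * 0.00680625 = 0.0213825 m^2
V = 0.0213825 * 23.6 * 0.59 = 0.297730 ≈ 0.298 m^3

0.298 m^3


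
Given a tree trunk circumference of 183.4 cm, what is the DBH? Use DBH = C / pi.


DBH = C / pi = 183.4 / 3.141593 = 58.3780 ≈ 58.38 cm

58.38 cm


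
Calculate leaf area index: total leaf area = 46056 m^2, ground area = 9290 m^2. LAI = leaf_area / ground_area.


LAI = 46056 / 9290 = 4.9576 ≈ 4.96

4.96


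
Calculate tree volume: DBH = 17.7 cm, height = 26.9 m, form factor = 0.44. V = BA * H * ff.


(D/200)^2 = (17.7/200)^2 = 0.0885^2 = 0.00783225
BA = 3.141593 * 0.00783225 = 0.0246057 m^2
V = 0.0246057 * 26.9 * 0.44 = 0.291233 ≈ 0.291 m^3

0.291 m^3


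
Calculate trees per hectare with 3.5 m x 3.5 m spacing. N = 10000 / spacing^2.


N = 10000 / 3.5^2 = 10000 / 12.25 = 816.327 ≈ 816 trees/ha

816 trees/ha


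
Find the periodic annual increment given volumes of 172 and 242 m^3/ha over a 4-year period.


PAI = (V2 - V1) / period = (242 - 172) / 4 = 70 / 4 = 17.50 m^3/ha/yr

17.50 m^3/ha/yr


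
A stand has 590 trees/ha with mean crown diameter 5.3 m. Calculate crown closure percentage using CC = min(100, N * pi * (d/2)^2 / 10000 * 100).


(d/2)^2 = (5.3/2)^2 = 2.65^2 = 7.0225
Crown area = 3.141593 * 7.0225 = 22.0618 m^2
N * area / 10000 * 100 = 590 * 22.0618 / 10000 * 100 = 130.165
CC = min(100, 130.165) = 100%

100%


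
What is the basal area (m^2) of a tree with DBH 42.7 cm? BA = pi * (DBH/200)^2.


D/200 = 42.7/200 = 0.2135 m
(D/200)^2 = 0.2135^2 = 0.04558225
BA = 3.141593 * 0.04558225 = 0.143201 ≈ 0.1432 m^2

0.1432 m^2


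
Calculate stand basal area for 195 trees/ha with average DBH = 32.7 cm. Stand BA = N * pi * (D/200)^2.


(D/200)^2 = (32.7/200)^2 = 0.1635^2 = 0.02673225
Individual BA = 3.141593 * 0.02673225 = 0.0839818 m^2
Stand BA = 195 * 0.0839818 = 16.3765 ≈ 16.38 m^2/ha

16.38 m^2/ha


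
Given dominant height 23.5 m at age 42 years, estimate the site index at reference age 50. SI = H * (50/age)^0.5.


50/42 = 1.19048
(1.19048)^0.5 = 1.09109
SI = 23.5 * 1.09109 = 25.6406 ≈ 25.6 m

25.6 m


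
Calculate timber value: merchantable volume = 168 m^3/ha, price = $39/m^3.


Value = 168 * 39 = $6552/ha

$6552/ha


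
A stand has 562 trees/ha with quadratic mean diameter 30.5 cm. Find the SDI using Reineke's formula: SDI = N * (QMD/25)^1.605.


QMD/25 = 30.5/25 = 1.22
(1.22)^1.605 = exp(1.605 * ln(1.22)) = exp(1.605 * 0.198851) = exp(0.319156) = 1.37597
SDI = 562 * 1.37597 = 773.295 ≈ 773

773


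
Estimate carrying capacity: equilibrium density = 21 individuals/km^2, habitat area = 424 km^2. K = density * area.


K = 21 * 424 = 8904 individuals

8904 individuals


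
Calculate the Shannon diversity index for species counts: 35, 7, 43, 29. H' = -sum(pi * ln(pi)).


Total N = 35 + 7 + 43 + 29 = 114
Per-species terms:
  p = 35/114 = 0.307018; ln(p) = -1.180849; p*ln(p) = 0.307018 * (-1.180849) = -0.362542
  p = 7/114 = 0.061404; ln(p) = -2.790280; p*ln(p) = 0.061404 * (-2.790280) = -0.171334
  p = 43/114 = 0.377193; ln(p) = -0.974998; p*ln(p) = 0.377193 * (-0.974998) = -0.367762
  p = 29/114 = 0.254386; ln(p) = -1.368902; p*ln(p) = 0.254386 * (-1.368902) = -0.348230
sum(p*ln(p)) = (-0.362542) + (-0.171334) + (-0.367762) + (-0.348230) = -1.249868
H' = -(-1.249868) = 1.249868 ≈ 1.2499

1.2499


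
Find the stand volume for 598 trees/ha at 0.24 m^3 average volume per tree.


V_stand = 598 * 0.24 = 143.52 ≈ 143.5 m^3/ha

143.5 m^3/ha


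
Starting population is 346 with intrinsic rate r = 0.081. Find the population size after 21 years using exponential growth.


r*t = 0.081 * 21 = 1.701
exp(1.701) = 5.47942
N = 346 * 5.47942 = 1895.88 ≈ 1896

1896


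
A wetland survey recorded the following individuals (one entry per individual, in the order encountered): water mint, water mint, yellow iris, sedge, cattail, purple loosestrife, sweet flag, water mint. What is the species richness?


Total individuals logged = 8
Distinct species (count of individuals): water mint (3), yellow iris (1), sedge (1), cattail (1), purple loosestrife (1), sweet flag (1)
Species richness = number of distinct species = 6

6


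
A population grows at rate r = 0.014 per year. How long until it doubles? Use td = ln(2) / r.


td = ln(2) / 0.014 = 0.693147 / 0.014 = 49.5105 ≈ 49.5 years

49.5 years


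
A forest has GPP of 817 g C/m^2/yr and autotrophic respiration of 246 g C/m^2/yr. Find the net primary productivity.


NPP = GPP - Ra = 817 - 246 = 571 g C/m^2/yr

571 g C/m^2/yr


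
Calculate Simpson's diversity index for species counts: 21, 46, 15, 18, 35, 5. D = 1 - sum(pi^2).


Total N = 21 + 46 + 15 + 18 + 35 + 5 = 140
Per-species terms:
  p = 21/140 = 0.150000; p^2 = 0.150000^2 = 0.022500
  p = 46/140 = 0.328571; p^2 = 0.328571^2 = 0.107959
  p = 15/140 = 0.107143; p^2 = 0.107143^2 = 0.011480
  p = 18/140 = 0.128571; p^2 = 0.128571^2 = 0.016531
  p = 35/140 = 0.250000; p^2 = 0.250000^2 = 0.062500
  p = 5/140 = 0.035714; p^2 = 0.035714^2 = 0.001275
sum(p^2) = 0.022500 + 0.107959 + 0.011480 + 0.016531 + 0.062500 + 0.001275 = 0.222245
D = 1 - 0.222245 = 0.777755 ≈ 0.7778

0.7778


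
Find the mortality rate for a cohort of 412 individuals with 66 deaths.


Mortality rate = 66 / 412 = 0.160194 ≈ 0.1602

0.1602


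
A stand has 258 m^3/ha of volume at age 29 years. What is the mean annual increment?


MAI = 258 / 29 = 8.8966 ≈ 8.90 m^3/ha/yr

8.90 m^3/ha/yr


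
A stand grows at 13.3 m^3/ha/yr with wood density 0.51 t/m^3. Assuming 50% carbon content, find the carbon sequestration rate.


C = 13.3 * 0.51 * 0.5 = 3.3915 ≈ 3.39 t C/ha/yr

3.39 t C/ha/yr


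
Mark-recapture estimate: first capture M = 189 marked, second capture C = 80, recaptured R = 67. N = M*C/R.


N = M * C / R = 189 * 80 / 67 = 15120 / 67 = 225.67 ≈ 226

226 individuals


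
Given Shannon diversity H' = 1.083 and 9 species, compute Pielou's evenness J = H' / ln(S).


ln(9) = 2.19722
J = H' / ln(S) = 1.083 / 2.19722 = 0.492896 ≈ 0.4929

0.4929


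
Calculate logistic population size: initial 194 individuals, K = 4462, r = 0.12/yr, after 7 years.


(K - N0)/N0 = (4462 - 194)/194 = 4268/194 = 22.0000
r*t = 0.12 * 7 = 0.84; exp(-0.84) = 0.431711
22.0000 * 0.431711 = 9.49764
1 + 9.49764 = 10.4976
N = 4462 / 10.4976 = 425.050 ≈ 425

425


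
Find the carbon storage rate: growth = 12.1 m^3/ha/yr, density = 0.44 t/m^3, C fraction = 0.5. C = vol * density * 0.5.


C = 12.1 * 0.44 * 0.5 = 2.662 ≈ 2.66 t C/ha/yr

2.66 t C/ha/yr


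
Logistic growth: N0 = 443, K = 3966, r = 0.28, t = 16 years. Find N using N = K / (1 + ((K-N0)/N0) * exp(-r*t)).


(K - N0)/N0 = (3966 - 443)/443 = 3523/443 = 7.95260
r*t = 0.28 * 16 = 4.48; exp(-4.48) = 0.0113334
7.95260 * 0.0113334 = 0.0901300
1 + 0.0901300 = 1.09013
N = 3966 / 1.09013 = 3638.10 ≈ 3638

3638


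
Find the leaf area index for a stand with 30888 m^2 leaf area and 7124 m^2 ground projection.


LAI = 30888 / 7124 = 4.3358 ≈ 4.34

4.34


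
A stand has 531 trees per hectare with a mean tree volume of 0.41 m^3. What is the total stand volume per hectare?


V_stand = 531 * 0.41 = 217.71 ≈ 217.7 m^3/ha

217.7 m^3/ha


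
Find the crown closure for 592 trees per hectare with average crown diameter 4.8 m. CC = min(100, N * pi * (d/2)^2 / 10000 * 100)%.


(d/2)^2 = (4.8/2)^2 = 2.4^2 = 5.76
Crown area = 3.141593 * 5.76 = 18.0956 m^2
N * area / 10000 * 100 = 592 * 18.0956 / 10000 * 100 = 107.126
CC = min(100, 107.126) = 100%

100%


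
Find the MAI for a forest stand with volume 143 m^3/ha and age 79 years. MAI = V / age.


MAI = 143 / 79 = 1.8101 ≈ 1.81 m^3/ha/yr

1.81 m^3/ha/yr


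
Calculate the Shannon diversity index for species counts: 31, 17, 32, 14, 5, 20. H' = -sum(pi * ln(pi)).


Total N = 31 + 17 + 32 + 14 + 5 + 20 = 119
Per-species terms:
  p = 31/119 = 0.260504; ln(p) = -1.345137; p*ln(p) = 0.260504 * (-1.345137) = -0.350414
  p = 17/119 = 0.142857; ln(p) = -1.945911; p*ln(p) = 0.142857 * (-1.945911) = -0.277987
  p = 32/119 = 0.268908; ln(p) = -1.313386; p*ln(p) = 0.268908 * (-1.313386) = -0.353180
  p = 14/119 = 0.117647; ln(p) = -2.140067; p*ln(p) = 0.117647 * (-2.140067) = -0.251772
  p = 5/119 = 0.042017; ln(p) = -3.169681; p*ln(p) = 0.042017 * (-3.169681) = -0.133180
  p = 20/119 = 0.168067; ln(p) = -1.783393; p*ln(p) = 0.168067 * (-1.783393) = -0.299730
sum(p*ln(p)) = (-0.350414) + (-0.277987) + (-0.353180) + (-0.251772) + (-0.133180) + (-0.299730) = -1.666263
H' = -(-1.666263) = 1.666263 ≈ 1.6663

1.6663


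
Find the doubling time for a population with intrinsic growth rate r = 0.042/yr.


td = ln(2) / 0.042 = 0.693147 / 0.042 = 16.5035 ≈ 16.5 years

16.5 years


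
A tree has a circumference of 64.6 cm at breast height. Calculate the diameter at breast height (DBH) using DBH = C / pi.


DBH = C / pi = 64.6 / 3.141593 = 20.5628 ≈ 20.56 cm

20.56 cm


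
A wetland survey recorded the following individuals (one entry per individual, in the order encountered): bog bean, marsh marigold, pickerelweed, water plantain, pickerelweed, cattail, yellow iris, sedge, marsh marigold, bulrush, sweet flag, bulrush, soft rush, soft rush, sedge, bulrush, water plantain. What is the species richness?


Total individuals logged = 17
Distinct species (count of individuals): bog bean (1), marsh marigold (2), pickerelweed (2), water plantain (2), cattail (1), yellow iris (1), sedge (2), bulrush (3), sweet flag (1), soft rush (2)
Species richness = number of distinct species = 10

10


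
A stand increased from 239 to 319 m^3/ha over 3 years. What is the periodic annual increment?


PAI = (V2 - V1) / period = (319 - 239) / 3 = 80 / 3 = 26.6667 ≈ 26.67 m^3/ha/yr

26.67 m^3/ha/yr


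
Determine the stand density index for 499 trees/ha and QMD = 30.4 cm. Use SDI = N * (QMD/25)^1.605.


QMD/25 = 30.4/25 = 1.216
(1.216)^1.605 = exp(1.605 * ln(1.216)) = exp(1.605 * 0.195567) = exp(0.313885) = 1.36873
SDI = 499 * 1.36873 = 682.996 ≈ 683

683


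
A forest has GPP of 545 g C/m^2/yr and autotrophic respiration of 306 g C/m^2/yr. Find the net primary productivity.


NPP = GPP - Ra = 545 - 306 = 239 g C/m^2/yr

239 g C/m^2/yr


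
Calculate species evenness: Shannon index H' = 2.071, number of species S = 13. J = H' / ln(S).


ln(13) = 2.56495
J = H' / ln(S) = 2.071 / 2.56495 = 0.807423 ≈ 0.8074

0.8074


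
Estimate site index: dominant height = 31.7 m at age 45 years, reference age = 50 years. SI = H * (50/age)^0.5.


50/45 = 1.11111
(1.11111)^0.5 = 1.05409
SI = 31.7 * 1.05409 = 33.4147 ≈ 33.4 m

33.4 m


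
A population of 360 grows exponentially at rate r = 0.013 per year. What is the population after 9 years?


r*t = 0.013 * 9 = 0.117
exp(0.117) = 1.12412
N = 360 * 1.12412 = 404.683 ≈ 405

405


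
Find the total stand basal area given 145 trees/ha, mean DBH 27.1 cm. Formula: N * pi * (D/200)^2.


(D/200)^2 = (27.1/200)^2 = 0.1355^2 = 0.01836025
Individual BA = 3.141593 * 0.01836025 = 0.0576804 m^2
Stand BA = 145 * 0.0576804 = 8.36366 ≈ 8.36 m^2/ha

8.36 m^2/ha


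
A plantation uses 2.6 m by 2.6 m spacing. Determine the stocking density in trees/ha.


N = 10000 / 2.6^2 = 10000 / 6.76 = 1479.29 ≈ 1479 trees/ha

1479 trees/ha


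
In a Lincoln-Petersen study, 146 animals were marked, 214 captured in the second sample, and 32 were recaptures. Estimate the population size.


N = M * C / R = 146 * 214 / 32 = 31244 / 32 = 976.38 ≈ 976

976 individuals


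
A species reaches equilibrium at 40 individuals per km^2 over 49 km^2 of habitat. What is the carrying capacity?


K = 40 * 49 = 1960 individuals

1960 individuals


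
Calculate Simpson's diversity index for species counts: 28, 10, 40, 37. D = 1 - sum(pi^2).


Total N = 28 + 10 + 40 + 37 = 115
Per-species terms:
  p = 28/115 = 0.243478; p^2 = 0.243478^2 = 0.059282
  p = 10/115 = 0.086957; p^2 = 0.086957^2 = 0.007562
  p = 40/115 = 0.347826; p^2 = 0.347826^2 = 0.120983
  p = 37/115 = 0.321739; p^2 = 0.321739^2 = 0.103516
sum(p^2) = 0.059282 + 0.007562 + 0.120983 + 0.103516 = 0.291343
D = 1 - 0.291343 = 0.708657 ≈ 0.7087

0.7087


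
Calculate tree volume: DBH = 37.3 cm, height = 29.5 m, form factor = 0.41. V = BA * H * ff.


(D/200)^2 = (37.3/200)^2 = 0.1865^2 = 0.03478225
BA = 3.141593 * 0.03478225 = 0.109272 m^2
V = 0.109272 * 29.5 * 0.41 = 1.32164 ≈ 1.322 m^3

1.322 m^3


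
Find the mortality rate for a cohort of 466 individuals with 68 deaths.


Mortality rate = 68 / 466 = 0.145923 ≈ 0.1459

0.1459


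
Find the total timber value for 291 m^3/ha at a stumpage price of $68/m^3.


Value = 291 * 68 = $19788/ha

$19788/ha


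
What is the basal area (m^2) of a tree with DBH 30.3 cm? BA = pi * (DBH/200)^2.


D/200 = 30.3/200 = 0.1515 m
(D/200)^2 = 0.1515^2 = 0.02295225
BA = 3.141593 * 0.02295225 = 0.0721066 ≈ 0.0721 m^2

0.0721 m^2


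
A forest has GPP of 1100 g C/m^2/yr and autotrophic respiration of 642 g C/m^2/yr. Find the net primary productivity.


NPP = GPP - Ra = 1100 - 642 = 458 g C/m^2/yr

458 g C/m^2/yr


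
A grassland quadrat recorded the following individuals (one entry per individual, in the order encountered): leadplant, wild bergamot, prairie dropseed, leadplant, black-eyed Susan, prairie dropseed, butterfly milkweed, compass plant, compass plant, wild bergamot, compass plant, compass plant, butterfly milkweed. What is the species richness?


Total individuals logged = 13
Distinct species (count of individuals): leadplant (2), wild bergamot (2), prairie dropseed (2), black-eyed Susan (1), butterfly milkweed (2), compass plant (4)
Species richness = number of distinct species = 6

6


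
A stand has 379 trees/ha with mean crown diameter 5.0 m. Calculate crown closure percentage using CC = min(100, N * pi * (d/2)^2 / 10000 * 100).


(d/2)^2 = (5.0/2)^2 = 2.5^2 = 6.25
Crown area = 3.141593 * 6.25 = 19.6350 m^2
N * area / 10000 * 100 = 379 * 19.6350 / 10000 * 100 = 74.4167
CC = min(100, 74.4167) = 74.4167 ≈ 74.4%

74.4%


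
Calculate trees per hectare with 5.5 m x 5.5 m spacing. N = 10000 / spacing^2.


N = 10000 / 5.5^2 = 10000 / 30.25 = 330.579 ≈ 331 trees/ha

331 trees/ha


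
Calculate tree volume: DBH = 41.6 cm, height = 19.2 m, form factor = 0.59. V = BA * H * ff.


(D/200)^2 = (41.6/200)^2 = 0.208^2 = 0.043264
BA = 3.141593 * 0.043264 = 0.135918 m^2
V = 0.135918 * 19.2 * 0.59 = 1.53968 ≈ 1.540 m^3

1.540 m^3


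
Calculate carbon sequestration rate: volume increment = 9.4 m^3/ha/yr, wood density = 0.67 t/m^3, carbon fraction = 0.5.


C = 9.4 * 0.67 * 0.5 = 3.149 ≈ 3.15 t C/ha/yr

3.15 t C/ha/yr


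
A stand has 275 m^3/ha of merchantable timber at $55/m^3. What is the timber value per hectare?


Value = 275 * 55 = $15125/ha

$15125/ha


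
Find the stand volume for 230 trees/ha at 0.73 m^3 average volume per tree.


V_stand = 230 * 0.73 = 167.9 m^3/ha

167.9 m^3/ha


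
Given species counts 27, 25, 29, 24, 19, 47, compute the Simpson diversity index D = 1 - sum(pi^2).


Total N = 27 + 25 + 29 + 24 + 19 + 47 = 171
Per-species terms:
  p = 27/171 = 0.157895; p^2 = 0.157895^2 = 0.024931
  p = 25/171 = 0.146199; p^2 = 0.146199^2 = 0.021374
  p = 29/171 = 0.169591; p^2 = 0.169591^2 = 0.028761
  p = 24/171 = 0.140351; p^2 = 0.140351^2 = 0.019698
  p = 19/171 = 0.111111; p^2 = 0.111111^2 = 0.012346
  p = 47/171 = 0.274854; p^2 = 0.274854^2 = 0.075545
sum(p^2) = 0.024931 + 0.021374 + 0.028761 + 0.019698 + 0.012346 + 0.075545 = 0.182655
D = 1 - 0.182655 = 0.817345 ≈ 0.8173

0.8173


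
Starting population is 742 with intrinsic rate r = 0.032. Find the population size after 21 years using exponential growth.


r*t = 0.032 * 21 = 0.672
exp(0.672) = 1.95815
N = 742 * 1.95815 = 1452.95 ≈ 1453

1453


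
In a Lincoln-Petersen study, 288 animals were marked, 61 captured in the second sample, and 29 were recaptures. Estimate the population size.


N = M * C / R = 288 * 61 / 29 = 17568 / 29 = 605.79 ≈ 606

606 individuals


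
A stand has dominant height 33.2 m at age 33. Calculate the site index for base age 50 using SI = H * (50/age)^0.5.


50/33 = 1.51515
(1.51515)^0.5 = 1.23091
SI = 33.2 * 1.23091 = 40.8662 ≈ 40.9 m

40.9 m


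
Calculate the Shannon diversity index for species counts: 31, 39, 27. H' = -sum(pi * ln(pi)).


Total N = 31 + 39 + 27 = 97
Per-species terms:
  p = 31/97 = 0.319588; ln(p) = -1.140723; p*ln(p) = 0.319588 * (-1.140723) = -0.364561
  p = 39/97 = 0.402062; ln(p) = -0.911149; p*ln(p) = 0.402062 * (-0.911149) = -0.366338
  p = 27/97 = 0.278351; ln(p) = -1.278872; p*ln(p) = 0.278351 * (-1.278872) = -0.355975
sum(p*ln(p)) = (-0.364561) + (-0.366338) + (-0.355975) = -1.086874
H' = -(-1.086874) = 1.086874 ≈ 1.0869

1.0869


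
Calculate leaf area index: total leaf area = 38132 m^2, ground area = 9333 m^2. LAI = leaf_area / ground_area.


LAI = 38132 / 9333 = 4.0857 ≈ 4.09

4.09


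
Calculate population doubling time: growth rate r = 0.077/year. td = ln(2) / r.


td = ln(2) / 0.077 = 0.693147 / 0.077 = 9.00191 ≈ 9.0 years

9.0 years


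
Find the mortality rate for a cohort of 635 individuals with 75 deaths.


Mortality rate = 75 / 635 = 0.118110 ≈ 0.1181

0.1181


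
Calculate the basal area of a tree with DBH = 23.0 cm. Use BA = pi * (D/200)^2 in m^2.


D/200 = 23.0/200 = 0.115 m
(D/200)^2 = 0.115^2 = 0.013225
BA = 3.141593 * 0.013225 = 0.0415476 ≈ 0.0415 m^2

0.0415 m^2


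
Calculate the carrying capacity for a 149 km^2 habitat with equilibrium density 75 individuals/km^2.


K = 75 * 149 = 11175 individuals

11175 individuals


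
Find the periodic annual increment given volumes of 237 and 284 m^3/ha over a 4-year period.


PAI = (V2 - V1) / period = (284 - 237) / 4 = 47 / 4 = 11.75 m^3/ha/yr

11.75 m^3/ha/yr


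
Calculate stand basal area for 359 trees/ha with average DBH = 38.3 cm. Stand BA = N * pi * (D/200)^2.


(D/200)^2 = (38.3/200)^2 = 0.1915^2 = 0.03667225
Individual BA = 3.141593 * 0.03667225 = 0.115209 m^2
Stand BA = 359 * 0.115209 = 41.3600 ≈ 41.36 m^2/ha

41.36 m^2/ha


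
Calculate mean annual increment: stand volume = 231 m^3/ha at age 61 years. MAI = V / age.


MAI = 231 / 61 = 3.7869 ≈ 3.79 m^3/ha/yr

3.79 m^3/ha/yr


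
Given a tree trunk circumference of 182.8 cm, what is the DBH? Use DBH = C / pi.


DBH = C / pi = 182.8 / 3.141593 = 58.1870 ≈ 58.19 cm

58.19 cm


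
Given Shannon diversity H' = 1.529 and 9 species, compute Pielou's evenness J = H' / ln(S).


ln(9) = 2.19722
J = H' / ln(S) = 1.529 / 2.19722 = 0.695879 ≈ 0.6959

0.6959


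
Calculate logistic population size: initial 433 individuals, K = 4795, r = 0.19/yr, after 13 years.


(K - N0)/N0 = (4795 - 433)/433 = 4362/433 = 10.0739
r*t = 0.19 * 13 = 2.47; exp(-2.47) = 0.0845849
10.0739 * 0.0845849 = 0.852100
1 + 0.852100 = 1.85210
N = 4795 / 1.85210 = 2588.95 ≈ 2589

2589


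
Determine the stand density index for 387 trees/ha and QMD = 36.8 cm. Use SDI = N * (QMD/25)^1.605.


QMD/25 = 36.8/25 = 1.472
(1.472)^1.605 = exp(1.605 * ln(1.472)) = exp(1.605 * 0.386622) = exp(0.620528) = 1.85991
SDI = 387 * 1.85991 = 719.785 ≈ 720

720


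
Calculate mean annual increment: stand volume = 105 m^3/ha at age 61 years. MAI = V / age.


MAI = 105 / 61 = 1.7213 ≈ 1.72 m^3/ha/yr

1.72 m^3/ha/yr


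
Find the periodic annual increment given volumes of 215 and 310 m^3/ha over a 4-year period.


PAI = (V2 - V1) / period = (310 - 215) / 4 = 95 / 4 = 23.75 m^3/ha/yr

23.75 m^3/ha/yr


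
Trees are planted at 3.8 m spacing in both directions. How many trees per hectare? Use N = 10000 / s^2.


N = 10000 / 3.8^2 = 10000 / 14.44 = 692.521 ≈ 693 trees/ha

693 trees/ha


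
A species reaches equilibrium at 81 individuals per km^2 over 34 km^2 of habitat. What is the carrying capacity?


K = 81 * 34 = 2754 individuals

2754 individuals


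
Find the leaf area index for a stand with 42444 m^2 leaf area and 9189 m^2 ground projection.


LAI = 42444 / 9189 = 4.6190 ≈ 4.62

4.62


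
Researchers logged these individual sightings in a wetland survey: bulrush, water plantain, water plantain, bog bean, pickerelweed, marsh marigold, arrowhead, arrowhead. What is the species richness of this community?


Total individuals logged = 8
Distinct species (count of individuals): bulrush (1), water plantain (2), bog bean (1), pickerelweed (1), marsh marigold (1), arrowhead (2)
Species richness = number of distinct species = 6

6


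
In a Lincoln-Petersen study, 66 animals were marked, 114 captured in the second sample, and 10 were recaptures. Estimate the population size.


N = M * C / R = 66 * 114 / 10 = 7524 / 10 = 752.40 ≈ 752

752 individuals


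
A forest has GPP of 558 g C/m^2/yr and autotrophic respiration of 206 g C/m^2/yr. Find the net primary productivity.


NPP = GPP - Ra = 558 - 206 = 352 g C/m^2/yr

352 g C/m^2/yr


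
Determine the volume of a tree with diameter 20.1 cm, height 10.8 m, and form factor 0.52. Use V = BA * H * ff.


(D/200)^2 = (20.1/200)^2 = 0.1005^2 = 0.01010025
BA = 3.141593 * 0.01010025 = 0.0317309 m^2
V = 0.0317309 * 10.8 * 0.52 = 0.178201 ≈ 0.178 m^3

0.178 m^3


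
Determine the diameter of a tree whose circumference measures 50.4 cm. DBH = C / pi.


DBH = C / pi = 50.4 / 3.141593 = 16.0428 ≈ 16.04 cm

16.04 cm


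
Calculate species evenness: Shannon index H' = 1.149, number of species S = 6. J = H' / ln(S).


ln(6) = 1.79176
J = H' / ln(S) = 1.149 / 1.79176 = 0.641269 ≈ 0.6413

0.6413


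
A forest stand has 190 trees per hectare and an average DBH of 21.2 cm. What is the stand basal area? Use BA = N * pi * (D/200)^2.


(D/200)^2 = (21.2/200)^2 = 0.106^2 = 0.011236
Individual BA = 3.141593 * 0.011236 = 0.0352989 m^2
Stand BA = 190 * 0.0352989 = 6.70679 ≈ 6.71 m^2/ha

6.71 m^2/ha


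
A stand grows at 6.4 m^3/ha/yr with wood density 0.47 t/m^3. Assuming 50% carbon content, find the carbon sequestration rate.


C = 6.4 * 0.47 * 0.5 = 1.504 ≈ 1.50 t C/ha/yr

1.50 t C/ha/yr


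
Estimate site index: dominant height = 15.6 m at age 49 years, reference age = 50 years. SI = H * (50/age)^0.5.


50/49 = 1.02041
(1.02041)^0.5 = 1.01015
SI = 15.6 * 1.01015 = 15.7583 ≈ 15.8 m

15.8 m


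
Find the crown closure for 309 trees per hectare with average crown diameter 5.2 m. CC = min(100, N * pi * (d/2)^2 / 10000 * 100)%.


(d/2)^2 = (5.2/2)^2 = 2.6^2 = 6.76
Crown area = 3.141593 * 6.76 = 21.2372 m^2
N * area / 10000 * 100 = 309 * 21.2372 / 10000 * 100 = 65.6229
CC = min(100, 65.6229) = 65.6229 ≈ 65.6%

65.6%


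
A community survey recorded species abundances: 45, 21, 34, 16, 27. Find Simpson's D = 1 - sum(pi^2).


Total N = 45 + 21 + 34 + 16 + 27 = 143
Per-species terms:
  p = 45/143 = 0.314685; p^2 = 0.314685^2 = 0.099027
  p = 21/143 = 0.146853; p^2 = 0.146853^2 = 0.021566
  p = 34/143 = 0.237762; p^2 = 0.237762^2 = 0.056531
  p = 16/143 = 0.111888; p^2 = 0.111888^2 = 0.012519
  p = 27/143 = 0.188811; p^2 = 0.188811^2 = 0.035650
sum(p^2) = 0.099027 + 0.021566 + 0.056531 + 0.012519 + 0.035650 = 0.225293
D = 1 - 0.225293 = 0.774707 ≈ 0.7747

0.7747


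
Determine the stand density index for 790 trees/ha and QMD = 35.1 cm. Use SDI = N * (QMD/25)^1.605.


QMD/25 = 35.1/25 = 1.404
(1.404)^1.605 = exp(1.605 * ln(1.404)) = exp(1.605 * 0.339325) = exp(0.544617) = 1.72395
SDI = 790 * 1.72395 = 1361.92 ≈ 1362

1362


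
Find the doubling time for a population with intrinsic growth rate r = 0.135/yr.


td = ln(2) / 0.135 = 0.693147 / 0.135 = 5.13442 ≈ 5.1 years

5.1 years


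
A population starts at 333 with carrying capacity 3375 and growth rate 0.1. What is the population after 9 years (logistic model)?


(K - N0)/N0 = (3375 - 333)/333 = 3042/333 = 9.13514
r*t = 0.1 * 9 = 0.9; exp(-0.9) = 0.406570
9.13514 * 0.406570 = 3.71407
1 + 3.71407 = 4.71407
N = 3375 / 4.71407 = 715.942 ≈ 716

716


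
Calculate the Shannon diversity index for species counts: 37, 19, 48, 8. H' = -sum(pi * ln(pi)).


Total N = 37 + 19 + 48 + 8 = 112
Per-species terms:
  p = 37/112 = 0.330357; ln(p) = -1.107581; p*ln(p) = 0.330357 * (-1.107581) = -0.365897
  p = 19/112 = 0.169643; ln(p) = -1.774059; p*ln(p) = 0.169643 * (-1.774059) = -0.300957
  p = 48/112 = 0.428571; ln(p) = -0.847299; p*ln(p) = 0.428571 * (-0.847299) = -0.363128
  p = 8/112 = 0.071429; ln(p) = -2.639051; p*ln(p) = 0.071429 * (-2.639051) = -0.188505
sum(p*ln(p)) = (-0.365897) + (-0.300957) + (-0.363128) + (-0.188505) = -1.218487
H' = -(-1.218487) = 1.218487 ≈ 1.2185

1.2185


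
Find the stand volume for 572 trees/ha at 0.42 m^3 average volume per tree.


V_stand = 572 * 0.42 = 240.24 ≈ 240.2 m^3/ha

240.2 m^3/ha


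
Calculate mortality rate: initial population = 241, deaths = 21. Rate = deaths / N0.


Mortality rate = 21 / 241 = 0.087137 ≈ 0.0871

0.0871


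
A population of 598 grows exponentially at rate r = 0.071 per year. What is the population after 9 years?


r*t = 0.071 * 9 = 0.639
exp(0.639) = 1.89459
N = 598 * 1.89459 = 1132.96 ≈ 1133

1133


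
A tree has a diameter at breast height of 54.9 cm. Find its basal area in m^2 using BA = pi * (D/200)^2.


D/200 = 54.9/200 = 0.2745 m
(D/200)^2 = 0.2745^2 = 0.07535025
BA = 3.141593 * 0.07535025 = 0.236720 ≈ 0.2367 m^2

0.2367 m^2


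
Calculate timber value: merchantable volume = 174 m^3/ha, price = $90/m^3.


Value = 174 * 90 = $15660/ha

$15660/ha


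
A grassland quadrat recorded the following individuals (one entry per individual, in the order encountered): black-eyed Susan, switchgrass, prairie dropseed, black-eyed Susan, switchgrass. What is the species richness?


Total individuals logged = 5
Distinct species (count of individuals): black-eyed Susan (2), switchgrass (2), prairie dropseed (1)
Species richness = number of distinct species = 3

3


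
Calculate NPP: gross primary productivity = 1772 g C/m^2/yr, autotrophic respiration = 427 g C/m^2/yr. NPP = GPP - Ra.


NPP = GPP - Ra = 1772 - 427 = 1345 g C/m^2/yr

1345 g C/m^2/yr


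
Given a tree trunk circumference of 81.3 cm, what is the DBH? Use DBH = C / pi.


DBH = C / pi = 81.3 / 3.141593 = 25.8786 ≈ 25.88 cm

25.88 cm


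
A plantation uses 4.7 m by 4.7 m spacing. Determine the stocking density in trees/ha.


N = 10000 / 4.7^2 = 10000 / 22.09 = 452.694 ≈ 453 trees/ha

453 trees/ha


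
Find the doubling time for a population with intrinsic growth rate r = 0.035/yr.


td = ln(2) / 0.035 = 0.693147 / 0.035 = 19.8042 ≈ 19.8 years

19.8 years


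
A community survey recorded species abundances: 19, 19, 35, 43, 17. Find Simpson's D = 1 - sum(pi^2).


Total N = 19 + 19 + 35 + 43 + 17 = 133
Per-species terms:
  p = 19/133 = 0.142857; p^2 = 0.142857^2 = 0.020408
  p = 19/133 = 0.142857; p^2 = 0.142857^2 = 0.020408
  p = 35/133 = 0.263158; p^2 = 0.263158^2 = 0.069252
  p = 43/133 = 0.323308; p^2 = 0.323308^2 = 0.104528
  p = 17/133 = 0.127820; p^2 = 0.127820^2 = 0.016338
sum(p^2) = 0.020408 + 0.020408 + 0.069252 + 0.104528 + 0.016338 = 0.230934
D = 1 - 0.230934 = 0.769066 ≈ 0.7691

0.7691


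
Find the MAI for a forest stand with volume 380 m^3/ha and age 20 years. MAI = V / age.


MAI = 380 / 20 = 19.00 m^3/ha/yr

19.00 m^3/ha/yr


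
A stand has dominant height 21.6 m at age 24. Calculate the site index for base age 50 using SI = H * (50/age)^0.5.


50/24 = 2.08333
(2.08333)^0.5 = 1.44337
SI = 21.6 * 1.44337 = 31.1768 ≈ 31.2 m

31.2 m


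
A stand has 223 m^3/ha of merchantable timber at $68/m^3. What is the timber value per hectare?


Value = 223 * 68 = $15164/ha

$15164/ha


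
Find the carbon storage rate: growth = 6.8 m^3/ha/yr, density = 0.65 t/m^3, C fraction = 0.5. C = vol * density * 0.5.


C = 6.8 * 0.65 * 0.5 = 2.21 t C/ha/yr

2.21 t C/ha/yr


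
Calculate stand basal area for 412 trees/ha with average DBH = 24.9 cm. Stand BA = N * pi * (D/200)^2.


(D/200)^2 = (24.9/200)^2 = 0.1245^2 = 0.01550025
Individual BA = 3.141593 * 0.01550025 = 0.0486955 m^2
Stand BA = 412 * 0.0486955 = 20.0625 ≈ 20.06 m^2/ha

20.06 m^2/ha


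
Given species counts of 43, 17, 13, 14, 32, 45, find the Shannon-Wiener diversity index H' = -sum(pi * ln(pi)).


Total N = 43 + 17 + 13 + 14 + 32 + 45 = 164
Per-species terms:
  p = 43/164 = 0.262195; ln(p) = -1.338667; p*ln(p) = 0.262195 * (-1.338667) = -0.350992
  p = 17/164 = 0.103659; ln(p) = -2.266649; p*ln(p) = 0.103659 * (-2.266649) = -0.234959
  p = 13/164 = 0.079268; ln(p) = -2.534921; p*ln(p) = 0.079268 * (-2.534921) = -0.200938
  p = 14/164 = 0.085366; ln(p) = -2.460807; p*ln(p) = 0.085366 * (-2.460807) = -0.210069
  p = 32/164 = 0.195122; ln(p) = -1.634130; p*ln(p) = 0.195122 * (-1.634130) = -0.318855
  p = 45/164 = 0.274390; ln(p) = -1.293205; p*ln(p) = 0.274390 * (-1.293205) = -0.354843
sum(p*ln(p)) = (-0.350992) + (-0.234959) + (-0.200938) + (-0.210069) + (-0.318855) + (-0.354843) = -1.670656
H' = -(-1.670656) = 1.670656 ≈ 1.6707

1.6707
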